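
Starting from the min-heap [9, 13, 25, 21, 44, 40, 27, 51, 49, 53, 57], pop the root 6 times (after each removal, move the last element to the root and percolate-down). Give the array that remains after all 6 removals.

[44, 49, 51, 57, 53]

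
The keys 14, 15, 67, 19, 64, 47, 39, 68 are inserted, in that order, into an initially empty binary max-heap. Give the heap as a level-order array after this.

[68, 67, 47, 64, 19, 15, 39, 14]

Insert 14:
  append 14 at index 0 → [14] (no swap needed)
Insert 15:
  append 15 at index 1 → [14, 15]
  15 > parent 14 at index 0, swap → [15, 14]
Insert 67:
  append 67 at index 2 → [15, 14, 67]
  67 > parent 15 at index 0, swap → [67, 14, 15]
Insert 19:
  append 19 at index 3 → [67, 14, 15, 19]
  19 > parent 14 at index 1, swap → [67, 19, 15, 14]
Insert 64:
  append 64 at index 4 → [67, 19, 15, 14, 64]
  64 > parent 19 at index 1, swap → [67, 64, 15, 14, 19]
Insert 47:
  append 47 at index 5 → [67, 64, 15, 14, 19, 47]
  47 > parent 15 at index 2, swap → [67, 64, 47, 14, 19, 15]
Insert 39:
  append 39 at index 6 → [67, 64, 47, 14, 19, 15, 39] (no swap needed)
Insert 68:
  append 68 at index 7 → [67, 64, 47, 14, 19, 15, 39, 68]
  68 > parent 14 at index 3, swap → [67, 64, 47, 68, 19, 15, 39, 14]
  68 > parent 64 at index 1, swap → [67, 68, 47, 64, 19, 15, 39, 14]
  68 > parent 67 at index 0, swap → [68, 67, 47, 64, 19, 15, 39, 14]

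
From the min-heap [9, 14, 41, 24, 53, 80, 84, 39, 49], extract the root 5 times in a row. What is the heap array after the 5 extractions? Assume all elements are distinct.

extract-min #1 returns 9:
  remove root 9; move last element 49 to root → [49, 14, 41, 24, 53, 80, 84, 39]
  49 vs smaller child 14 at index 1, swap → [14, 49, 41, 24, 53, 80, 84, 39]
  49 vs smaller child 24 at index 3, swap → [14, 24, 41, 49, 53, 80, 84, 39]
  49 vs only child 39 at index 7, swap → [14, 24, 41, 39, 53, 80, 84, 49]
extract-min #2 returns 14:
  remove root 14; move last element 49 to root → [49, 24, 41, 39, 53, 80, 84]
  49 vs smaller child 24 at index 1, swap → [24, 49, 41, 39, 53, 80, 84]
  49 vs smaller child 39 at index 3, swap → [24, 39, 41, 49, 53, 80, 84]
extract-min #3 returns 24:
  remove root 24; move last element 84 to root → [84, 39, 41, 49, 53, 80]
  84 vs smaller child 39 at index 1, swap → [39, 84, 41, 49, 53, 80]
  84 vs smaller child 49 at index 3, swap → [39, 49, 41, 84, 53, 80]
extract-min #4 returns 39:
  remove root 39; move last element 80 to root → [80, 49, 41, 84, 53]
  80 vs smaller child 41 at index 2, swap → [41, 49, 80, 84, 53]
extract-min #5 returns 41:
  remove root 41; move last element 53 to root → [53, 49, 80, 84]
  53 vs smaller child 49 at index 1, swap → [49, 53, 80, 84]

[49, 53, 80, 84]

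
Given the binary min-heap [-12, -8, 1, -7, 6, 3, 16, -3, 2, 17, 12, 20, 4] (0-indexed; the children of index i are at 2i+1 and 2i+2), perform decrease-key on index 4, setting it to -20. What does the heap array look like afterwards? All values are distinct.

[-20, -12, 1, -7, -8, 3, 16, -3, 2, 17, 12, 20, 4]

set index 4 from 6 to -20 → [-12, -8, 1, -7, -20, 3, 16, -3, 2, 17, 12, 20, 4]
-20 < parent -8 at index 1, swap → [-12, -20, 1, -7, -8, 3, 16, -3, 2, 17, 12, 20, 4]
-20 < parent -12 at index 0, swap → [-20, -12, 1, -7, -8, 3, 16, -3, 2, 17, 12, 20, 4]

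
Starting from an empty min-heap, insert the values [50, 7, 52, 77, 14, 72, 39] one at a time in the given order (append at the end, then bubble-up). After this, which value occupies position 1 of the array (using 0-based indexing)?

14

Insert 50:
  append 50 at index 0 → [50] (no swap needed)
Insert 7:
  append 7 at index 1 → [50, 7]
  7 < parent 50 at index 0, swap → [7, 50]
Insert 52:
  append 52 at index 2 → [7, 50, 52] (no swap needed)
Insert 77:
  append 77 at index 3 → [7, 50, 52, 77] (no swap needed)
Insert 14:
  append 14 at index 4 → [7, 50, 52, 77, 14]
  14 < parent 50 at index 1, swap → [7, 14, 52, 77, 50]
Insert 72:
  append 72 at index 5 → [7, 14, 52, 77, 50, 72] (no swap needed)
Insert 39:
  append 39 at index 6 → [7, 14, 52, 77, 50, 72, 39]
  39 < parent 52 at index 2, swap → [7, 14, 39, 77, 50, 72, 52]
resulting array: [7, 14, 39, 77, 50, 72, 52]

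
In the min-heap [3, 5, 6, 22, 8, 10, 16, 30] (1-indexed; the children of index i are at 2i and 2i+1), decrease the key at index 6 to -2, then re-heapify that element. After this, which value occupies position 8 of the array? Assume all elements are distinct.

30

set index 6 from 10 to -2 → [3, 5, 6, 22, 8, -2, 16, 30]
-2 < parent 6 at index 3, swap → [3, 5, -2, 22, 8, 6, 16, 30]
-2 < parent 3 at index 1, swap → [-2, 5, 3, 22, 8, 6, 16, 30]
resulting array: [-2, 5, 3, 22, 8, 6, 16, 30]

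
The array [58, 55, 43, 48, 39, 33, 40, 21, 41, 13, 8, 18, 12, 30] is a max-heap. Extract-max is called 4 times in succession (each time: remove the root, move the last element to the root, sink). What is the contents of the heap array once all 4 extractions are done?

[41, 39, 40, 30, 13, 33, 18, 21, 12, 8]

extract-max #1 returns 58:
  remove root 58; move last element 30 to root → [30, 55, 43, 48, 39, 33, 40, 21, 41, 13, 8, 18, 12]
  30 vs larger child 55 at index 1, swap → [55, 30, 43, 48, 39, 33, 40, 21, 41, 13, 8, 18, 12]
  30 vs larger child 48 at index 3, swap → [55, 48, 43, 30, 39, 33, 40, 21, 41, 13, 8, 18, 12]
  30 vs larger child 41 at index 8, swap → [55, 48, 43, 41, 39, 33, 40, 21, 30, 13, 8, 18, 12]
extract-max #2 returns 55:
  remove root 55; move last element 12 to root → [12, 48, 43, 41, 39, 33, 40, 21, 30, 13, 8, 18]
  12 vs larger child 48 at index 1, swap → [48, 12, 43, 41, 39, 33, 40, 21, 30, 13, 8, 18]
  12 vs larger child 41 at index 3, swap → [48, 41, 43, 12, 39, 33, 40, 21, 30, 13, 8, 18]
  12 vs larger child 30 at index 8, swap → [48, 41, 43, 30, 39, 33, 40, 21, 12, 13, 8, 18]
extract-max #3 returns 48:
  remove root 48; move last element 18 to root → [18, 41, 43, 30, 39, 33, 40, 21, 12, 13, 8]
  18 vs larger child 43 at index 2, swap → [43, 41, 18, 30, 39, 33, 40, 21, 12, 13, 8]
  18 vs larger child 40 at index 6, swap → [43, 41, 40, 30, 39, 33, 18, 21, 12, 13, 8]
extract-max #4 returns 43:
  remove root 43; move last element 8 to root → [8, 41, 40, 30, 39, 33, 18, 21, 12, 13]
  8 vs larger child 41 at index 1, swap → [41, 8, 40, 30, 39, 33, 18, 21, 12, 13]
  8 vs larger child 39 at index 4, swap → [41, 39, 40, 30, 8, 33, 18, 21, 12, 13]
  8 vs only child 13 at index 9, swap → [41, 39, 40, 30, 13, 33, 18, 21, 12, 8]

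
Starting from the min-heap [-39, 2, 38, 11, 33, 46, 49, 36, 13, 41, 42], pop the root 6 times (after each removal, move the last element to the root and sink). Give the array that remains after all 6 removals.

[38, 41, 46, 49, 42]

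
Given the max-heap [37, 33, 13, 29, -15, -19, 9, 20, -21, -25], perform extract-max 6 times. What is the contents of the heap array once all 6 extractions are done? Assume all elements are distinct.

[-15, -21, -19, -25]

extract-max #1 returns 37:
  remove root 37; move last element -25 to root → [-25, 33, 13, 29, -15, -19, 9, 20, -21]
  -25 vs larger child 33 at index 1, swap → [33, -25, 13, 29, -15, -19, 9, 20, -21]
  -25 vs larger child 29 at index 3, swap → [33, 29, 13, -25, -15, -19, 9, 20, -21]
  -25 vs larger child 20 at index 7, swap → [33, 29, 13, 20, -15, -19, 9, -25, -21]
extract-max #2 returns 33:
  remove root 33; move last element -21 to root → [-21, 29, 13, 20, -15, -19, 9, -25]
  -21 vs larger child 29 at index 1, swap → [29, -21, 13, 20, -15, -19, 9, -25]
  -21 vs larger child 20 at index 3, swap → [29, 20, 13, -21, -15, -19, 9, -25]
extract-max #3 returns 29:
  remove root 29; move last element -25 to root → [-25, 20, 13, -21, -15, -19, 9]
  -25 vs larger child 20 at index 1, swap → [20, -25, 13, -21, -15, -19, 9]
  -25 vs larger child -15 at index 4, swap → [20, -15, 13, -21, -25, -19, 9]
extract-max #4 returns 20:
  remove root 20; move last element 9 to root → [9, -15, 13, -21, -25, -19]
  9 vs larger child 13 at index 2, swap → [13, -15, 9, -21, -25, -19]
extract-max #5 returns 13:
  remove root 13; move last element -19 to root → [-19, -15, 9, -21, -25]
  -19 vs larger child 9 at index 2, swap → [9, -15, -19, -21, -25]
extract-max #6 returns 9:
  remove root 9; move last element -25 to root → [-25, -15, -19, -21]
  -25 vs larger child -15 at index 1, swap → [-15, -25, -19, -21]
  -25 vs only child -21 at index 3, swap → [-15, -21, -19, -25]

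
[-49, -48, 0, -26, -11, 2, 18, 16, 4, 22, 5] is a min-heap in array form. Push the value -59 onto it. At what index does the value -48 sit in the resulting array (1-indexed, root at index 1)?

2

append -59 at index 12 → [-49, -48, 0, -26, -11, 2, 18, 16, 4, 22, 5, -59]
-59 < parent 2 at index 6, swap → [-49, -48, 0, -26, -11, -59, 18, 16, 4, 22, 5, 2]
-59 < parent 0 at index 3, swap → [-49, -48, -59, -26, -11, 0, 18, 16, 4, 22, 5, 2]
-59 < parent -49 at index 1, swap → [-59, -48, -49, -26, -11, 0, 18, 16, 4, 22, 5, 2]
resulting array: [-59, -48, -49, -26, -11, 0, 18, 16, 4, 22, 5, 2]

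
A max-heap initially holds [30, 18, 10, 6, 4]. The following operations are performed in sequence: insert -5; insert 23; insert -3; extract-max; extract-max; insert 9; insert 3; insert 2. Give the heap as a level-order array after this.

[18, 6, 10, 3, 4, -5, 9, -3, 2]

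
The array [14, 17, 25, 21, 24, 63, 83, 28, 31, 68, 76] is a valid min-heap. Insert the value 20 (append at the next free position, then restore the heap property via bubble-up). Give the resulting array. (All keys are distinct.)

[14, 17, 20, 21, 24, 25, 83, 28, 31, 68, 76, 63]

append 20 at index 11 → [14, 17, 25, 21, 24, 63, 83, 28, 31, 68, 76, 20]
20 < parent 63 at index 5, swap → [14, 17, 25, 21, 24, 20, 83, 28, 31, 68, 76, 63]
20 < parent 25 at index 2, swap → [14, 17, 20, 21, 24, 25, 83, 28, 31, 68, 76, 63]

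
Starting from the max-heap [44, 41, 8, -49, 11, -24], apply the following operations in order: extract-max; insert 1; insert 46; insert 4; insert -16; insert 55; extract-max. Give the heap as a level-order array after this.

extract-max → returns 44:
  remove root 44; move last element -24 to root → [-24, 41, 8, -49, 11]
  -24 vs larger child 41 at index 1, swap → [41, -24, 8, -49, 11]
  -24 vs larger child 11 at index 4, swap → [41, 11, 8, -49, -24]
insert 1:
  append 1 at index 5 → [41, 11, 8, -49, -24, 1] (no swap needed)
insert 46:
  append 46 at index 6 → [41, 11, 8, -49, -24, 1, 46]
  46 > parent 8 at index 2, swap → [41, 11, 46, -49, -24, 1, 8]
  46 > parent 41 at index 0, swap → [46, 11, 41, -49, -24, 1, 8]
insert 4:
  append 4 at index 7 → [46, 11, 41, -49, -24, 1, 8, 4]
  4 > parent -49 at index 3, swap → [46, 11, 41, 4, -24, 1, 8, -49]
insert -16:
  append -16 at index 8 → [46, 11, 41, 4, -24, 1, 8, -49, -16] (no swap needed)
insert 55:
  append 55 at index 9 → [46, 11, 41, 4, -24, 1, 8, -49, -16, 55]
  55 > parent -24 at index 4, swap → [46, 11, 41, 4, 55, 1, 8, -49, -16, -24]
  55 > parent 11 at index 1, swap → [46, 55, 41, 4, 11, 1, 8, -49, -16, -24]
  55 > parent 46 at index 0, swap → [55, 46, 41, 4, 11, 1, 8, -49, -16, -24]
extract-max → returns 55:
  remove root 55; move last element -24 to root → [-24, 46, 41, 4, 11, 1, 8, -49, -16]
  -24 vs larger child 46 at index 1, swap → [46, -24, 41, 4, 11, 1, 8, -49, -16]
  -24 vs larger child 11 at index 4, swap → [46, 11, 41, 4, -24, 1, 8, -49, -16]

[46, 11, 41, 4, -24, 1, 8, -49, -16]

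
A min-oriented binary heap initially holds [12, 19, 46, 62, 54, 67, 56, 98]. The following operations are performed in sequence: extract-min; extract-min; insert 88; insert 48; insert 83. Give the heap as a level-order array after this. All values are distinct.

[46, 48, 56, 54, 98, 67, 88, 62, 83]

extract-min → returns 12:
  remove root 12; move last element 98 to root → [98, 19, 46, 62, 54, 67, 56]
  98 vs smaller child 19 at index 1, swap → [19, 98, 46, 62, 54, 67, 56]
  98 vs smaller child 54 at index 4, swap → [19, 54, 46, 62, 98, 67, 56]
extract-min → returns 19:
  remove root 19; move last element 56 to root → [56, 54, 46, 62, 98, 67]
  56 vs smaller child 46 at index 2, swap → [46, 54, 56, 62, 98, 67]
insert 88:
  append 88 at index 6 → [46, 54, 56, 62, 98, 67, 88] (no swap needed)
insert 48:
  append 48 at index 7 → [46, 54, 56, 62, 98, 67, 88, 48]
  48 < parent 62 at index 3, swap → [46, 54, 56, 48, 98, 67, 88, 62]
  48 < parent 54 at index 1, swap → [46, 48, 56, 54, 98, 67, 88, 62]
insert 83:
  append 83 at index 8 → [46, 48, 56, 54, 98, 67, 88, 62, 83] (no swap needed)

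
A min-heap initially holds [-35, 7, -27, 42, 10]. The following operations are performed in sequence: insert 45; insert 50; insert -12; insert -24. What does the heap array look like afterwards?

[-35, -24, -27, -12, 10, 45, 50, 42, 7]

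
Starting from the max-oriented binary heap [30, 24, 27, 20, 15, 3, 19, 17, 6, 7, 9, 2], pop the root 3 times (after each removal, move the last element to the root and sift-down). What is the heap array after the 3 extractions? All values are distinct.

extract-max #1 returns 30:
  remove root 30; move last element 2 to root → [2, 24, 27, 20, 15, 3, 19, 17, 6, 7, 9]
  2 vs larger child 27 at index 2, swap → [27, 24, 2, 20, 15, 3, 19, 17, 6, 7, 9]
  2 vs larger child 19 at index 6, swap → [27, 24, 19, 20, 15, 3, 2, 17, 6, 7, 9]
extract-max #2 returns 27:
  remove root 27; move last element 9 to root → [9, 24, 19, 20, 15, 3, 2, 17, 6, 7]
  9 vs larger child 24 at index 1, swap → [24, 9, 19, 20, 15, 3, 2, 17, 6, 7]
  9 vs larger child 20 at index 3, swap → [24, 20, 19, 9, 15, 3, 2, 17, 6, 7]
  9 vs larger child 17 at index 7, swap → [24, 20, 19, 17, 15, 3, 2, 9, 6, 7]
extract-max #3 returns 24:
  remove root 24; move last element 7 to root → [7, 20, 19, 17, 15, 3, 2, 9, 6]
  7 vs larger child 20 at index 1, swap → [20, 7, 19, 17, 15, 3, 2, 9, 6]
  7 vs larger child 17 at index 3, swap → [20, 17, 19, 7, 15, 3, 2, 9, 6]
  7 vs larger child 9 at index 7, swap → [20, 17, 19, 9, 15, 3, 2, 7, 6]

[20, 17, 19, 9, 15, 3, 2, 7, 6]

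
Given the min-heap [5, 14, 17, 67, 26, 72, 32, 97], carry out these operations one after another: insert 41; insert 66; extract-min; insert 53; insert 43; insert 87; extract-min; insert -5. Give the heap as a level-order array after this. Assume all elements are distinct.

insert 41:
  append 41 at index 8 → [5, 14, 17, 67, 26, 72, 32, 97, 41]
  41 < parent 67 at index 3, swap → [5, 14, 17, 41, 26, 72, 32, 97, 67]
insert 66:
  append 66 at index 9 → [5, 14, 17, 41, 26, 72, 32, 97, 67, 66] (no swap needed)
extract-min → returns 5:
  remove root 5; move last element 66 to root → [66, 14, 17, 41, 26, 72, 32, 97, 67]
  66 vs smaller child 14 at index 1, swap → [14, 66, 17, 41, 26, 72, 32, 97, 67]
  66 vs smaller child 26 at index 4, swap → [14, 26, 17, 41, 66, 72, 32, 97, 67]
insert 53:
  append 53 at index 9 → [14, 26, 17, 41, 66, 72, 32, 97, 67, 53]
  53 < parent 66 at index 4, swap → [14, 26, 17, 41, 53, 72, 32, 97, 67, 66]
insert 43:
  append 43 at index 10 → [14, 26, 17, 41, 53, 72, 32, 97, 67, 66, 43]
  43 < parent 53 at index 4, swap → [14, 26, 17, 41, 43, 72, 32, 97, 67, 66, 53]
insert 87:
  append 87 at index 11 → [14, 26, 17, 41, 43, 72, 32, 97, 67, 66, 53, 87] (no swap needed)
extract-min → returns 14:
  remove root 14; move last element 87 to root → [87, 26, 17, 41, 43, 72, 32, 97, 67, 66, 53]
  87 vs smaller child 17 at index 2, swap → [17, 26, 87, 41, 43, 72, 32, 97, 67, 66, 53]
  87 vs smaller child 32 at index 6, swap → [17, 26, 32, 41, 43, 72, 87, 97, 67, 66, 53]
insert -5:
  append -5 at index 11 → [17, 26, 32, 41, 43, 72, 87, 97, 67, 66, 53, -5]
  -5 < parent 72 at index 5, swap → [17, 26, 32, 41, 43, -5, 87, 97, 67, 66, 53, 72]
  -5 < parent 32 at index 2, swap → [17, 26, -5, 41, 43, 32, 87, 97, 67, 66, 53, 72]
  -5 < parent 17 at index 0, swap → [-5, 26, 17, 41, 43, 32, 87, 97, 67, 66, 53, 72]

[-5, 26, 17, 41, 43, 32, 87, 97, 67, 66, 53, 72]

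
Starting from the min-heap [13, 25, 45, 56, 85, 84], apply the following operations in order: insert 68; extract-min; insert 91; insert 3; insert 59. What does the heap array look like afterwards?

insert 68:
  append 68 at index 6 → [13, 25, 45, 56, 85, 84, 68] (no swap needed)
extract-min → returns 13:
  remove root 13; move last element 68 to root → [68, 25, 45, 56, 85, 84]
  68 vs smaller child 25 at index 1, swap → [25, 68, 45, 56, 85, 84]
  68 vs smaller child 56 at index 3, swap → [25, 56, 45, 68, 85, 84]
insert 91:
  append 91 at index 6 → [25, 56, 45, 68, 85, 84, 91] (no swap needed)
insert 3:
  append 3 at index 7 → [25, 56, 45, 68, 85, 84, 91, 3]
  3 < parent 68 at index 3, swap → [25, 56, 45, 3, 85, 84, 91, 68]
  3 < parent 56 at index 1, swap → [25, 3, 45, 56, 85, 84, 91, 68]
  3 < parent 25 at index 0, swap → [3, 25, 45, 56, 85, 84, 91, 68]
insert 59:
  append 59 at index 8 → [3, 25, 45, 56, 85, 84, 91, 68, 59] (no swap needed)

[3, 25, 45, 56, 85, 84, 91, 68, 59]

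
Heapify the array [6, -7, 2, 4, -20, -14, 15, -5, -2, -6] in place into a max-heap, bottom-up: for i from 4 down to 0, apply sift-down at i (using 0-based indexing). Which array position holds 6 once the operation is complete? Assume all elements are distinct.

sift down from index 4:
  -20 vs only child -6 at index 9, swap → [6, -7, 2, 4, -6, -14, 15, -5, -2, -20]
sift down from index 3: already satisfies heap property
sift down from index 2:
  2 vs larger child 15 at index 6, swap → [6, -7, 15, 4, -6, -14, 2, -5, -2, -20]
sift down from index 1:
  -7 vs larger child 4 at index 3, swap → [6, 4, 15, -7, -6, -14, 2, -5, -2, -20]
  -7 vs larger child -2 at index 8, swap → [6, 4, 15, -2, -6, -14, 2, -5, -7, -20]
sift down from index 0:
  6 vs larger child 15 at index 2, swap → [15, 4, 6, -2, -6, -14, 2, -5, -7, -20]
resulting array: [15, 4, 6, -2, -6, -14, 2, -5, -7, -20]

2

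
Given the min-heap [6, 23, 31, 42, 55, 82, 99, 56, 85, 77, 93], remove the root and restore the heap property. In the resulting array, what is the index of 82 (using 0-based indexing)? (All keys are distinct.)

5

remove root 6; move last element 93 to root → [93, 23, 31, 42, 55, 82, 99, 56, 85, 77]
93 vs smaller child 23 at index 1, swap → [23, 93, 31, 42, 55, 82, 99, 56, 85, 77]
93 vs smaller child 42 at index 3, swap → [23, 42, 31, 93, 55, 82, 99, 56, 85, 77]
93 vs smaller child 56 at index 7, swap → [23, 42, 31, 56, 55, 82, 99, 93, 85, 77]
resulting array: [23, 42, 31, 56, 55, 82, 99, 93, 85, 77]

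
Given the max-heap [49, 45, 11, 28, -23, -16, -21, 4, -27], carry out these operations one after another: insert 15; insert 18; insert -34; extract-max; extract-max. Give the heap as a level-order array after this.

[28, 18, 11, 4, 15, -16, -21, -34, -27, -23]

insert 15:
  append 15 at index 9 → [49, 45, 11, 28, -23, -16, -21, 4, -27, 15]
  15 > parent -23 at index 4, swap → [49, 45, 11, 28, 15, -16, -21, 4, -27, -23]
insert 18:
  append 18 at index 10 → [49, 45, 11, 28, 15, -16, -21, 4, -27, -23, 18]
  18 > parent 15 at index 4, swap → [49, 45, 11, 28, 18, -16, -21, 4, -27, -23, 15]
insert -34:
  append -34 at index 11 → [49, 45, 11, 28, 18, -16, -21, 4, -27, -23, 15, -34] (no swap needed)
extract-max → returns 49:
  remove root 49; move last element -34 to root → [-34, 45, 11, 28, 18, -16, -21, 4, -27, -23, 15]
  -34 vs larger child 45 at index 1, swap → [45, -34, 11, 28, 18, -16, -21, 4, -27, -23, 15]
  -34 vs larger child 28 at index 3, swap → [45, 28, 11, -34, 18, -16, -21, 4, -27, -23, 15]
  -34 vs larger child 4 at index 7, swap → [45, 28, 11, 4, 18, -16, -21, -34, -27, -23, 15]
extract-max → returns 45:
  remove root 45; move last element 15 to root → [15, 28, 11, 4, 18, -16, -21, -34, -27, -23]
  15 vs larger child 28 at index 1, swap → [28, 15, 11, 4, 18, -16, -21, -34, -27, -23]
  15 vs larger child 18 at index 4, swap → [28, 18, 11, 4, 15, -16, -21, -34, -27, -23]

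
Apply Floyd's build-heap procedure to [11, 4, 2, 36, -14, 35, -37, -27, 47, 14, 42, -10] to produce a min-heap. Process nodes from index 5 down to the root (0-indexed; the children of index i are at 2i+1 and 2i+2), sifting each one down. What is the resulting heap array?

sift down from index 5:
  35 vs only child -10 at index 11, swap → [11, 4, 2, 36, -14, -10, -37, -27, 47, 14, 42, 35]
sift down from index 4: already satisfies heap property
sift down from index 3:
  36 vs smaller child -27 at index 7, swap → [11, 4, 2, -27, -14, -10, -37, 36, 47, 14, 42, 35]
sift down from index 2:
  2 vs smaller child -37 at index 6, swap → [11, 4, -37, -27, -14, -10, 2, 36, 47, 14, 42, 35]
sift down from index 1:
  4 vs smaller child -27 at index 3, swap → [11, -27, -37, 4, -14, -10, 2, 36, 47, 14, 42, 35]
sift down from index 0:
  11 vs smaller child -37 at index 2, swap → [-37, -27, 11, 4, -14, -10, 2, 36, 47, 14, 42, 35]
  11 vs smaller child -10 at index 5, swap → [-37, -27, -10, 4, -14, 11, 2, 36, 47, 14, 42, 35]

[-37, -27, -10, 4, -14, 11, 2, 36, 47, 14, 42, 35]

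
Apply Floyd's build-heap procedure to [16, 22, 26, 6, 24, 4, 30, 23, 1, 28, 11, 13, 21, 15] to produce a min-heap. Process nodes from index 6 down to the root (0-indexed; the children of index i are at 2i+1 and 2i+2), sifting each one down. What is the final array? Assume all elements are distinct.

sift down from index 6:
  30 vs only child 15 at index 13, swap → [16, 22, 26, 6, 24, 4, 15, 23, 1, 28, 11, 13, 21, 30]
sift down from index 5: already satisfies heap property
sift down from index 4:
  24 vs smaller child 11 at index 10, swap → [16, 22, 26, 6, 11, 4, 15, 23, 1, 28, 24, 13, 21, 30]
sift down from index 3:
  6 vs smaller child 1 at index 8, swap → [16, 22, 26, 1, 11, 4, 15, 23, 6, 28, 24, 13, 21, 30]
sift down from index 2:
  26 vs smaller child 4 at index 5, swap → [16, 22, 4, 1, 11, 26, 15, 23, 6, 28, 24, 13, 21, 30]
  26 vs smaller child 13 at index 11, swap → [16, 22, 4, 1, 11, 13, 15, 23, 6, 28, 24, 26, 21, 30]
sift down from index 1:
  22 vs smaller child 1 at index 3, swap → [16, 1, 4, 22, 11, 13, 15, 23, 6, 28, 24, 26, 21, 30]
  22 vs smaller child 6 at index 8, swap → [16, 1, 4, 6, 11, 13, 15, 23, 22, 28, 24, 26, 21, 30]
sift down from index 0:
  16 vs smaller child 1 at index 1, swap → [1, 16, 4, 6, 11, 13, 15, 23, 22, 28, 24, 26, 21, 30]
  16 vs smaller child 6 at index 3, swap → [1, 6, 4, 16, 11, 13, 15, 23, 22, 28, 24, 26, 21, 30]

[1, 6, 4, 16, 11, 13, 15, 23, 22, 28, 24, 26, 21, 30]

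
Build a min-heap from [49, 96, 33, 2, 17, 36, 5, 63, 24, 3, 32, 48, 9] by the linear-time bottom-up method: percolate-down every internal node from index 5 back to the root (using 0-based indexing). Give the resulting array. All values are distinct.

sift down from index 5:
  36 vs smaller child 9 at index 12, swap → [49, 96, 33, 2, 17, 9, 5, 63, 24, 3, 32, 48, 36]
sift down from index 4:
  17 vs smaller child 3 at index 9, swap → [49, 96, 33, 2, 3, 9, 5, 63, 24, 17, 32, 48, 36]
sift down from index 3: already satisfies heap property
sift down from index 2:
  33 vs smaller child 5 at index 6, swap → [49, 96, 5, 2, 3, 9, 33, 63, 24, 17, 32, 48, 36]
sift down from index 1:
  96 vs smaller child 2 at index 3, swap → [49, 2, 5, 96, 3, 9, 33, 63, 24, 17, 32, 48, 36]
  96 vs smaller child 24 at index 8, swap → [49, 2, 5, 24, 3, 9, 33, 63, 96, 17, 32, 48, 36]
sift down from index 0:
  49 vs smaller child 2 at index 1, swap → [2, 49, 5, 24, 3, 9, 33, 63, 96, 17, 32, 48, 36]
  49 vs smaller child 3 at index 4, swap → [2, 3, 5, 24, 49, 9, 33, 63, 96, 17, 32, 48, 36]
  49 vs smaller child 17 at index 9, swap → [2, 3, 5, 24, 17, 9, 33, 63, 96, 49, 32, 48, 36]

[2, 3, 5, 24, 17, 9, 33, 63, 96, 49, 32, 48, 36]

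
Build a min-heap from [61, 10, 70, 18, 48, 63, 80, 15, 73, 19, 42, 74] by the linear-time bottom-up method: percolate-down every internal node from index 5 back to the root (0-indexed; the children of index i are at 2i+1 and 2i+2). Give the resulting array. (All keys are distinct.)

sift down from index 5: already satisfies heap property
sift down from index 4:
  48 vs smaller child 19 at index 9, swap → [61, 10, 70, 18, 19, 63, 80, 15, 73, 48, 42, 74]
sift down from index 3:
  18 vs smaller child 15 at index 7, swap → [61, 10, 70, 15, 19, 63, 80, 18, 73, 48, 42, 74]
sift down from index 2:
  70 vs smaller child 63 at index 5, swap → [61, 10, 63, 15, 19, 70, 80, 18, 73, 48, 42, 74]
sift down from index 1: already satisfies heap property
sift down from index 0:
  61 vs smaller child 10 at index 1, swap → [10, 61, 63, 15, 19, 70, 80, 18, 73, 48, 42, 74]
  61 vs smaller child 15 at index 3, swap → [10, 15, 63, 61, 19, 70, 80, 18, 73, 48, 42, 74]
  61 vs smaller child 18 at index 7, swap → [10, 15, 63, 18, 19, 70, 80, 61, 73, 48, 42, 74]

[10, 15, 63, 18, 19, 70, 80, 61, 73, 48, 42, 74]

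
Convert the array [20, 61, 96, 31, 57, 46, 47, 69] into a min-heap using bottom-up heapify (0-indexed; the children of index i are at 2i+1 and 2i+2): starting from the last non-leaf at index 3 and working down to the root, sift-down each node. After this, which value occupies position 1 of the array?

sift down from index 3: already satisfies heap property
sift down from index 2:
  96 vs smaller child 46 at index 5, swap → [20, 61, 46, 31, 57, 96, 47, 69]
sift down from index 1:
  61 vs smaller child 31 at index 3, swap → [20, 31, 46, 61, 57, 96, 47, 69]
sift down from index 0: already satisfies heap property
resulting array: [20, 31, 46, 61, 57, 96, 47, 69]

31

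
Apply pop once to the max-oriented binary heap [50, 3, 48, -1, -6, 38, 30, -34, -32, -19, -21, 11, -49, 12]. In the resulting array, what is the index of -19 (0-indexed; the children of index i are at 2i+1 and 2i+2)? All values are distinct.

9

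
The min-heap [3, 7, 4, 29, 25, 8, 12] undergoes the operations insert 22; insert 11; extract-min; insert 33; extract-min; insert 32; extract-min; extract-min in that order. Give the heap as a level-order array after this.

insert 22:
  append 22 at index 7 → [3, 7, 4, 29, 25, 8, 12, 22]
  22 < parent 29 at index 3, swap → [3, 7, 4, 22, 25, 8, 12, 29]
insert 11:
  append 11 at index 8 → [3, 7, 4, 22, 25, 8, 12, 29, 11]
  11 < parent 22 at index 3, swap → [3, 7, 4, 11, 25, 8, 12, 29, 22]
extract-min → returns 3:
  remove root 3; move last element 22 to root → [22, 7, 4, 11, 25, 8, 12, 29]
  22 vs smaller child 4 at index 2, swap → [4, 7, 22, 11, 25, 8, 12, 29]
  22 vs smaller child 8 at index 5, swap → [4, 7, 8, 11, 25, 22, 12, 29]
insert 33:
  append 33 at index 8 → [4, 7, 8, 11, 25, 22, 12, 29, 33] (no swap needed)
extract-min → returns 4:
  remove root 4; move last element 33 to root → [33, 7, 8, 11, 25, 22, 12, 29]
  33 vs smaller child 7 at index 1, swap → [7, 33, 8, 11, 25, 22, 12, 29]
  33 vs smaller child 11 at index 3, swap → [7, 11, 8, 33, 25, 22, 12, 29]
  33 vs only child 29 at index 7, swap → [7, 11, 8, 29, 25, 22, 12, 33]
insert 32:
  append 32 at index 8 → [7, 11, 8, 29, 25, 22, 12, 33, 32] (no swap needed)
extract-min → returns 7:
  remove root 7; move last element 32 to root → [32, 11, 8, 29, 25, 22, 12, 33]
  32 vs smaller child 8 at index 2, swap → [8, 11, 32, 29, 25, 22, 12, 33]
  32 vs smaller child 12 at index 6, swap → [8, 11, 12, 29, 25, 22, 32, 33]
extract-min → returns 8:
  remove root 8; move last element 33 to root → [33, 11, 12, 29, 25, 22, 32]
  33 vs smaller child 11 at index 1, swap → [11, 33, 12, 29, 25, 22, 32]
  33 vs smaller child 25 at index 4, swap → [11, 25, 12, 29, 33, 22, 32]

[11, 25, 12, 29, 33, 22, 32]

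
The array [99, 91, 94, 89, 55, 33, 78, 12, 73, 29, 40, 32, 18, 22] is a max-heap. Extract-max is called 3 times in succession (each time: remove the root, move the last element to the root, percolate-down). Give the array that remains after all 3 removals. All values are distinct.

extract-max #1 returns 99:
  remove root 99; move last element 22 to root → [22, 91, 94, 89, 55, 33, 78, 12, 73, 29, 40, 32, 18]
  22 vs larger child 94 at index 2, swap → [94, 91, 22, 89, 55, 33, 78, 12, 73, 29, 40, 32, 18]
  22 vs larger child 78 at index 6, swap → [94, 91, 78, 89, 55, 33, 22, 12, 73, 29, 40, 32, 18]
extract-max #2 returns 94:
  remove root 94; move last element 18 to root → [18, 91, 78, 89, 55, 33, 22, 12, 73, 29, 40, 32]
  18 vs larger child 91 at index 1, swap → [91, 18, 78, 89, 55, 33, 22, 12, 73, 29, 40, 32]
  18 vs larger child 89 at index 3, swap → [91, 89, 78, 18, 55, 33, 22, 12, 73, 29, 40, 32]
  18 vs larger child 73 at index 8, swap → [91, 89, 78, 73, 55, 33, 22, 12, 18, 29, 40, 32]
extract-max #3 returns 91:
  remove root 91; move last element 32 to root → [32, 89, 78, 73, 55, 33, 22, 12, 18, 29, 40]
  32 vs larger child 89 at index 1, swap → [89, 32, 78, 73, 55, 33, 22, 12, 18, 29, 40]
  32 vs larger child 73 at index 3, swap → [89, 73, 78, 32, 55, 33, 22, 12, 18, 29, 40]

[89, 73, 78, 32, 55, 33, 22, 12, 18, 29, 40]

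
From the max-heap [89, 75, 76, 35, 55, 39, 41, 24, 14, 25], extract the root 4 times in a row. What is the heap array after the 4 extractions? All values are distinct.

extract-max #1 returns 89:
  remove root 89; move last element 25 to root → [25, 75, 76, 35, 55, 39, 41, 24, 14]
  25 vs larger child 76 at index 2, swap → [76, 75, 25, 35, 55, 39, 41, 24, 14]
  25 vs larger child 41 at index 6, swap → [76, 75, 41, 35, 55, 39, 25, 24, 14]
extract-max #2 returns 76:
  remove root 76; move last element 14 to root → [14, 75, 41, 35, 55, 39, 25, 24]
  14 vs larger child 75 at index 1, swap → [75, 14, 41, 35, 55, 39, 25, 24]
  14 vs larger child 55 at index 4, swap → [75, 55, 41, 35, 14, 39, 25, 24]
extract-max #3 returns 75:
  remove root 75; move last element 24 to root → [24, 55, 41, 35, 14, 39, 25]
  24 vs larger child 55 at index 1, swap → [55, 24, 41, 35, 14, 39, 25]
  24 vs larger child 35 at index 3, swap → [55, 35, 41, 24, 14, 39, 25]
extract-max #4 returns 55:
  remove root 55; move last element 25 to root → [25, 35, 41, 24, 14, 39]
  25 vs larger child 41 at index 2, swap → [41, 35, 25, 24, 14, 39]
  25 vs only child 39 at index 5, swap → [41, 35, 39, 24, 14, 25]

[41, 35, 39, 24, 14, 25]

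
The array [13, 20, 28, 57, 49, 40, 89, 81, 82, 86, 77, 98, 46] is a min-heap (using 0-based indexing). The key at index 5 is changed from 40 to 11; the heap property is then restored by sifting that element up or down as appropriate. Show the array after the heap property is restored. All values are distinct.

[11, 20, 13, 57, 49, 28, 89, 81, 82, 86, 77, 98, 46]

set index 5 from 40 to 11 → [13, 20, 28, 57, 49, 11, 89, 81, 82, 86, 77, 98, 46]
11 < parent 28 at index 2, swap → [13, 20, 11, 57, 49, 28, 89, 81, 82, 86, 77, 98, 46]
11 < parent 13 at index 0, swap → [11, 20, 13, 57, 49, 28, 89, 81, 82, 86, 77, 98, 46]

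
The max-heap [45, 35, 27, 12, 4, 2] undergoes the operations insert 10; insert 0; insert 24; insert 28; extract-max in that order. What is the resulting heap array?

[35, 28, 27, 24, 4, 2, 10, 0, 12]

insert 10:
  append 10 at index 6 → [45, 35, 27, 12, 4, 2, 10] (no swap needed)
insert 0:
  append 0 at index 7 → [45, 35, 27, 12, 4, 2, 10, 0] (no swap needed)
insert 24:
  append 24 at index 8 → [45, 35, 27, 12, 4, 2, 10, 0, 24]
  24 > parent 12 at index 3, swap → [45, 35, 27, 24, 4, 2, 10, 0, 12]
insert 28:
  append 28 at index 9 → [45, 35, 27, 24, 4, 2, 10, 0, 12, 28]
  28 > parent 4 at index 4, swap → [45, 35, 27, 24, 28, 2, 10, 0, 12, 4]
extract-max → returns 45:
  remove root 45; move last element 4 to root → [4, 35, 27, 24, 28, 2, 10, 0, 12]
  4 vs larger child 35 at index 1, swap → [35, 4, 27, 24, 28, 2, 10, 0, 12]
  4 vs larger child 28 at index 4, swap → [35, 28, 27, 24, 4, 2, 10, 0, 12]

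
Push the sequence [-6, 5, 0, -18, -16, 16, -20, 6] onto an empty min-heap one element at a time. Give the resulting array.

Insert -6:
  append -6 at index 0 → [-6] (no swap needed)
Insert 5:
  append 5 at index 1 → [-6, 5] (no swap needed)
Insert 0:
  append 0 at index 2 → [-6, 5, 0] (no swap needed)
Insert -18:
  append -18 at index 3 → [-6, 5, 0, -18]
  -18 < parent 5 at index 1, swap → [-6, -18, 0, 5]
  -18 < parent -6 at index 0, swap → [-18, -6, 0, 5]
Insert -16:
  append -16 at index 4 → [-18, -6, 0, 5, -16]
  -16 < parent -6 at index 1, swap → [-18, -16, 0, 5, -6]
Insert 16:
  append 16 at index 5 → [-18, -16, 0, 5, -6, 16] (no swap needed)
Insert -20:
  append -20 at index 6 → [-18, -16, 0, 5, -6, 16, -20]
  -20 < parent 0 at index 2, swap → [-18, -16, -20, 5, -6, 16, 0]
  -20 < parent -18 at index 0, swap → [-20, -16, -18, 5, -6, 16, 0]
Insert 6:
  append 6 at index 7 → [-20, -16, -18, 5, -6, 16, 0, 6] (no swap needed)

[-20, -16, -18, 5, -6, 16, 0, 6]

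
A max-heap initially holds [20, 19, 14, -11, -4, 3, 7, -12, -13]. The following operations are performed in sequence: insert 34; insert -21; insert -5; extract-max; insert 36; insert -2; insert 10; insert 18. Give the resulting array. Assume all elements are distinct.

[36, 19, 20, -11, -4, 14, 18, -12, -13, -5, -21, 3, -2, 7, 10]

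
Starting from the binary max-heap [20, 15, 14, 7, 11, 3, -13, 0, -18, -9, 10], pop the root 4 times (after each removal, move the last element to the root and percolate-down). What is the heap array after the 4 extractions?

[10, 7, 3, 0, -18, -9, -13]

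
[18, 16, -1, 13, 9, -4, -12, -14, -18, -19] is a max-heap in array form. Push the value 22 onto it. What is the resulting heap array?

[22, 18, -1, 13, 16, -4, -12, -14, -18, -19, 9]

append 22 at index 10 → [18, 16, -1, 13, 9, -4, -12, -14, -18, -19, 22]
22 > parent 9 at index 4, swap → [18, 16, -1, 13, 22, -4, -12, -14, -18, -19, 9]
22 > parent 16 at index 1, swap → [18, 22, -1, 13, 16, -4, -12, -14, -18, -19, 9]
22 > parent 18 at index 0, swap → [22, 18, -1, 13, 16, -4, -12, -14, -18, -19, 9]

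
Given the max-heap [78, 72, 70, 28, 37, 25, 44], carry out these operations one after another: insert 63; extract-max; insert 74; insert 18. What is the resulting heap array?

insert 63:
  append 63 at index 7 → [78, 72, 70, 28, 37, 25, 44, 63]
  63 > parent 28 at index 3, swap → [78, 72, 70, 63, 37, 25, 44, 28]
extract-max → returns 78:
  remove root 78; move last element 28 to root → [28, 72, 70, 63, 37, 25, 44]
  28 vs larger child 72 at index 1, swap → [72, 28, 70, 63, 37, 25, 44]
  28 vs larger child 63 at index 3, swap → [72, 63, 70, 28, 37, 25, 44]
insert 74:
  append 74 at index 7 → [72, 63, 70, 28, 37, 25, 44, 74]
  74 > parent 28 at index 3, swap → [72, 63, 70, 74, 37, 25, 44, 28]
  74 > parent 63 at index 1, swap → [72, 74, 70, 63, 37, 25, 44, 28]
  74 > parent 72 at index 0, swap → [74, 72, 70, 63, 37, 25, 44, 28]
insert 18:
  append 18 at index 8 → [74, 72, 70, 63, 37, 25, 44, 28, 18] (no swap needed)

[74, 72, 70, 63, 37, 25, 44, 28, 18]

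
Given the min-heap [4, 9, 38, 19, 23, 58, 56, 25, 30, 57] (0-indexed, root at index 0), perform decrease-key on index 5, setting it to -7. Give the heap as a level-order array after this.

set index 5 from 58 to -7 → [4, 9, 38, 19, 23, -7, 56, 25, 30, 57]
-7 < parent 38 at index 2, swap → [4, 9, -7, 19, 23, 38, 56, 25, 30, 57]
-7 < parent 4 at index 0, swap → [-7, 9, 4, 19, 23, 38, 56, 25, 30, 57]

[-7, 9, 4, 19, 23, 38, 56, 25, 30, 57]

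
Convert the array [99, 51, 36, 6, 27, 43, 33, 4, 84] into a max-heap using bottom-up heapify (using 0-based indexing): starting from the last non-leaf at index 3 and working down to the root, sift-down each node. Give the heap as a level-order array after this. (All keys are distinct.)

sift down from index 3:
  6 vs larger child 84 at index 8, swap → [99, 51, 36, 84, 27, 43, 33, 4, 6]
sift down from index 2:
  36 vs larger child 43 at index 5, swap → [99, 51, 43, 84, 27, 36, 33, 4, 6]
sift down from index 1:
  51 vs larger child 84 at index 3, swap → [99, 84, 43, 51, 27, 36, 33, 4, 6]
sift down from index 0: already satisfies heap property

[99, 84, 43, 51, 27, 36, 33, 4, 6]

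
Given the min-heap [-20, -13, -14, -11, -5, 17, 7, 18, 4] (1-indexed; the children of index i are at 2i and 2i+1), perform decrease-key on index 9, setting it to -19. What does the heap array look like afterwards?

[-20, -19, -14, -13, -5, 17, 7, 18, -11]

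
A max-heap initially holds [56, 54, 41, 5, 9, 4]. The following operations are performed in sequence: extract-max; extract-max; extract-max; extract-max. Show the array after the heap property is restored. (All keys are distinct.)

[5, 4]

extract-max → returns 56:
  remove root 56; move last element 4 to root → [4, 54, 41, 5, 9]
  4 vs larger child 54 at index 1, swap → [54, 4, 41, 5, 9]
  4 vs larger child 9 at index 4, swap → [54, 9, 41, 5, 4]
extract-max → returns 54:
  remove root 54; move last element 4 to root → [4, 9, 41, 5]
  4 vs larger child 41 at index 2, swap → [41, 9, 4, 5]
extract-max → returns 41:
  remove root 41; move last element 5 to root → [5, 9, 4]
  5 vs larger child 9 at index 1, swap → [9, 5, 4]
extract-max → returns 9:
  remove root 9; move last element 4 to root → [4, 5]
  4 vs only child 5 at index 1, swap → [5, 4]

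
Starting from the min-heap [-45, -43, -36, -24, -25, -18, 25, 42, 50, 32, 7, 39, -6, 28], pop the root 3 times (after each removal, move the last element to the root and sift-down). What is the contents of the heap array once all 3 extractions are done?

extract-min #1 returns -45:
  remove root -45; move last element 28 to root → [28, -43, -36, -24, -25, -18, 25, 42, 50, 32, 7, 39, -6]
  28 vs smaller child -43 at index 1, swap → [-43, 28, -36, -24, -25, -18, 25, 42, 50, 32, 7, 39, -6]
  28 vs smaller child -25 at index 4, swap → [-43, -25, -36, -24, 28, -18, 25, 42, 50, 32, 7, 39, -6]
  28 vs smaller child 7 at index 10, swap → [-43, -25, -36, -24, 7, -18, 25, 42, 50, 32, 28, 39, -6]
extract-min #2 returns -43:
  remove root -43; move last element -6 to root → [-6, -25, -36, -24, 7, -18, 25, 42, 50, 32, 28, 39]
  -6 vs smaller child -36 at index 2, swap → [-36, -25, -6, -24, 7, -18, 25, 42, 50, 32, 28, 39]
  -6 vs smaller child -18 at index 5, swap → [-36, -25, -18, -24, 7, -6, 25, 42, 50, 32, 28, 39]
extract-min #3 returns -36:
  remove root -36; move last element 39 to root → [39, -25, -18, -24, 7, -6, 25, 42, 50, 32, 28]
  39 vs smaller child -25 at index 1, swap → [-25, 39, -18, -24, 7, -6, 25, 42, 50, 32, 28]
  39 vs smaller child -24 at index 3, swap → [-25, -24, -18, 39, 7, -6, 25, 42, 50, 32, 28]

[-25, -24, -18, 39, 7, -6, 25, 42, 50, 32, 28]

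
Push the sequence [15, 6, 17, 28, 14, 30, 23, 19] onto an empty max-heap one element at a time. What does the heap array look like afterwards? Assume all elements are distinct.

Insert 15:
  append 15 at index 0 → [15] (no swap needed)
Insert 6:
  append 6 at index 1 → [15, 6] (no swap needed)
Insert 17:
  append 17 at index 2 → [15, 6, 17]
  17 > parent 15 at index 0, swap → [17, 6, 15]
Insert 28:
  append 28 at index 3 → [17, 6, 15, 28]
  28 > parent 6 at index 1, swap → [17, 28, 15, 6]
  28 > parent 17 at index 0, swap → [28, 17, 15, 6]
Insert 14:
  append 14 at index 4 → [28, 17, 15, 6, 14] (no swap needed)
Insert 30:
  append 30 at index 5 → [28, 17, 15, 6, 14, 30]
  30 > parent 15 at index 2, swap → [28, 17, 30, 6, 14, 15]
  30 > parent 28 at index 0, swap → [30, 17, 28, 6, 14, 15]
Insert 23:
  append 23 at index 6 → [30, 17, 28, 6, 14, 15, 23] (no swap needed)
Insert 19:
  append 19 at index 7 → [30, 17, 28, 6, 14, 15, 23, 19]
  19 > parent 6 at index 3, swap → [30, 17, 28, 19, 14, 15, 23, 6]
  19 > parent 17 at index 1, swap → [30, 19, 28, 17, 14, 15, 23, 6]

[30, 19, 28, 17, 14, 15, 23, 6]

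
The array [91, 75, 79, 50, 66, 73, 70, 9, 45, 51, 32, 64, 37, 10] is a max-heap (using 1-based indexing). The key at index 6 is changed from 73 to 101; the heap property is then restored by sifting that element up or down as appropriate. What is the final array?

[101, 75, 91, 50, 66, 79, 70, 9, 45, 51, 32, 64, 37, 10]

set index 6 from 73 to 101 → [91, 75, 79, 50, 66, 101, 70, 9, 45, 51, 32, 64, 37, 10]
101 > parent 79 at index 3, swap → [91, 75, 101, 50, 66, 79, 70, 9, 45, 51, 32, 64, 37, 10]
101 > parent 91 at index 1, swap → [101, 75, 91, 50, 66, 79, 70, 9, 45, 51, 32, 64, 37, 10]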